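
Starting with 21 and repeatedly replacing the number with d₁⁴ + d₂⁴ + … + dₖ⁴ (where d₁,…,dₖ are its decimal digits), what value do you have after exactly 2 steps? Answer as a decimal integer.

21 → 2⁴ + 1⁴ = 17
17 → 1⁴ + 7⁴ = 2402

2402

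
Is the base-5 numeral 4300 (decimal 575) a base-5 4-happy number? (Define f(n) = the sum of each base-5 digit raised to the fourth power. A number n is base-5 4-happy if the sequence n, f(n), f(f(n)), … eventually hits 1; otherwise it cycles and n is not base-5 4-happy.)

not base-5 4-happy

575 = (4,3,0,0)_5 → 337
337 = (2,3,2,2)_5 → 129
129 = (1,0,0,4)_5 → 257
257 = (2,0,1,2)_5 → 33
33 = (1,1,3)_5 → 83
83 = (3,1,3)_5 → 163
163 = (1,1,2,3)_5 → 99
99 = (3,4,4)_5 → 593
593 = (4,3,3,3)_5 → 499
499 = (3,4,4,4)_5 → 849
849 = (1,1,3,4,4)_5 → 595
595 = (4,3,4,0)_5 → 593  — 593 already seen; the sequence cycles without reaching 1.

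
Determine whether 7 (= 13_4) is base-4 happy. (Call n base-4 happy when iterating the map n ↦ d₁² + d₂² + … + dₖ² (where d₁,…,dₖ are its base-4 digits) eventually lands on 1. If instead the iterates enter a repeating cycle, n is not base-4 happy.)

7 = (1,3)_4 → 10
10 = (2,2)_4 → 8
8 = (2,0)_4 → 4
4 = (1,0)_4 → 1  — reached 1.

base-4 happy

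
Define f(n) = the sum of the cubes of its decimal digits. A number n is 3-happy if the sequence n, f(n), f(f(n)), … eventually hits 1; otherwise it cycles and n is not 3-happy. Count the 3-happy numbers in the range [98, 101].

1

98: 98 → 1241 → 74 → 407 → 407  (repeats 407)
99: 99 → 1458 → 702 → 351 → 153 → 153  (repeats 153)
100: 100 → 1  (reaches 1)
101: 101 → 2 → 8 → 512 → 134 → 92 → 737 → 713 → 371 → 371  (repeats 371)
3-happy: 100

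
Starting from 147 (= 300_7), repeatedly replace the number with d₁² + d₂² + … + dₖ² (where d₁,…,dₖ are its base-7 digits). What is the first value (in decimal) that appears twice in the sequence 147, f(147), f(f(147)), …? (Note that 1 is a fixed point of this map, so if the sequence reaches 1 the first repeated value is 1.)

25

147 = (3,0,0)_7 → 3² + 0² + 0² = 9 + 0 + 0 = 9
9 = (1,2)_7 → 1² + 2² = 1 + 4 = 5
5 = (5)_7 → 5² = 25
25 = (3,4)_7 → 3² + 4² = 9 + 16 = 25  — 25 already appeared earlier.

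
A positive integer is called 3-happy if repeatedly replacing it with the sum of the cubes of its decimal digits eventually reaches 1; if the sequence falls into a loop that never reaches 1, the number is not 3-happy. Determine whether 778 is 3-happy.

3-happy

778 → 7³ + 7³ + 8³ = 343 + 343 + 512 = 1198
1198 → 1³ + 1³ + 9³ + 8³ = 1 + 1 + 729 + 512 = 1243
1243 → 1³ + 2³ + 4³ + 3³ = 1 + 8 + 64 + 27 = 100
100 → 1³ + 0³ + 0³ = 1 + 0 + 0 = 1  — reached 1.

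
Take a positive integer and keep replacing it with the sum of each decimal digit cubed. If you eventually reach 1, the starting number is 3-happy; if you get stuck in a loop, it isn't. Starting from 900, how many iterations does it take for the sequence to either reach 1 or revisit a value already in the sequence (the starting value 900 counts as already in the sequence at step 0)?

5

900 → 9³ + 0³ + 0³ = 729 + 0 + 0 = 729
729 → 7³ + 2³ + 9³ = 343 + 8 + 729 = 1080
1080 → 1³ + 0³ + 8³ + 0³ = 1 + 0 + 512 + 0 = 513
513 → 5³ + 1³ + 3³ = 125 + 1 + 27 = 153
153 → 1³ + 5³ + 3³ = 1 + 125 + 27 = 153  — 153 repeats.
That took 5 steps.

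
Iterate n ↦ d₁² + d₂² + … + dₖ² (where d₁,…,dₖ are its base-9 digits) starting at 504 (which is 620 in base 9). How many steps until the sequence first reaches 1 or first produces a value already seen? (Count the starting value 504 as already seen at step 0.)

504 = (6,2,0)_9 → 6² + 2² + 0² = 36 + 4 + 0 = 40
40 = (4,4)_9 → 4² + 4² = 16 + 16 = 32
32 = (3,5)_9 → 3² + 5² = 9 + 25 = 34
34 = (3,7)_9 → 3² + 7² = 9 + 49 = 58
58 = (6,4)_9 → 6² + 4² = 36 + 16 = 52
52 = (5,7)_9 → 5² + 7² = 25 + 49 = 74
74 = (8,2)_9 → 8² + 2² = 64 + 4 = 68
68 = (7,5)_9 → 7² + 5² = 49 + 25 = 74  — 74 repeats.
That took 8 steps.

8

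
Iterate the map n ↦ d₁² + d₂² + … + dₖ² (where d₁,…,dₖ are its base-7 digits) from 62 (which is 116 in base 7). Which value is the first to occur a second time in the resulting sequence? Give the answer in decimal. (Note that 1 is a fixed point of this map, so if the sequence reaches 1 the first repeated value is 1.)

10

62 = (1,1,6)_7 → 1² + 1² + 6² = 1 + 1 + 36 = 38
38 = (5,3)_7 → 5² + 3² = 25 + 9 = 34
34 = (4,6)_7 → 4² + 6² = 16 + 36 = 52
52 = (1,0,3)_7 → 1² + 0² + 3² = 1 + 0 + 9 = 10
10 = (1,3)_7 → 1² + 3² = 1 + 9 = 10  — 10 already appeared earlier.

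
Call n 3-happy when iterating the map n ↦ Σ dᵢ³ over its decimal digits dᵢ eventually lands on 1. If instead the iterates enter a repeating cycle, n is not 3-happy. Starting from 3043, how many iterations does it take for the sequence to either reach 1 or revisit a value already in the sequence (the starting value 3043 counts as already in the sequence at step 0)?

3043 → 3³ + 0³ + 4³ + 3³ = 27 + 0 + 64 + 27 = 118
118 → 1³ + 1³ + 8³ = 1 + 1 + 512 = 514
514 → 5³ + 1³ + 4³ = 125 + 1 + 64 = 190
190 → 1³ + 9³ + 0³ = 1 + 729 + 0 = 730
730 → 7³ + 3³ + 0³ = 343 + 27 + 0 = 370
370 → 3³ + 7³ + 0³ = 27 + 343 + 0 = 370  — 370 repeats.
That took 6 steps.

6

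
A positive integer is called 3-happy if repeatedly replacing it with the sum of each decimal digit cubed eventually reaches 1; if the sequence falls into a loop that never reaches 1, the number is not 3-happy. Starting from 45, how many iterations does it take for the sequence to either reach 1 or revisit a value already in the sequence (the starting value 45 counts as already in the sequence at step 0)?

45 → 4³ + 5³ = 64 + 125 = 189
189 → 1³ + 8³ + 9³ = 1 + 512 + 729 = 1242
1242 → 1³ + 2³ + 4³ + 2³ = 1 + 8 + 64 + 8 = 81
81 → 8³ + 1³ = 512 + 1 = 513
513 → 5³ + 1³ + 3³ = 125 + 1 + 27 = 153
153 → 1³ + 5³ + 3³ = 1 + 125 + 27 = 153  — 153 repeats.
That took 6 steps.

6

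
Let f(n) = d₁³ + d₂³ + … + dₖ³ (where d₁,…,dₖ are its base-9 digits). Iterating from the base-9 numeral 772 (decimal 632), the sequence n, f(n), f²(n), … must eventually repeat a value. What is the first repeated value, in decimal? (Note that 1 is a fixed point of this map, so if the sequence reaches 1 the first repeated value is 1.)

638

632 = (7,7,2)_9 → 7³ + 7³ + 2³ = 694
694 = (8,5,1)_9 → 8³ + 5³ + 1³ = 638
638 = (7,7,8)_9 → 7³ + 7³ + 8³ = 1198
1198 = (1,5,7,1)_9 → 1³ + 5³ + 7³ + 1³ = 470
470 = (5,7,2)_9 → 5³ + 7³ + 2³ = 476
476 = (5,7,8)_9 → 5³ + 7³ + 8³ = 980
980 = (1,3,0,8)_9 → 1³ + 3³ + 0³ + 8³ = 540
540 = (6,6,0)_9 → 6³ + 6³ + 0³ = 432
432 = (5,3,0)_9 → 5³ + 3³ + 0³ = 152
152 = (1,7,8)_9 → 1³ + 7³ + 8³ = 856
856 = (1,1,5,1)_9 → 1³ + 1³ + 5³ + 1³ = 128
128 = (1,5,2)_9 → 1³ + 5³ + 2³ = 134
134 = (1,5,8)_9 → 1³ + 5³ + 8³ = 638  — 638 already appeared earlier.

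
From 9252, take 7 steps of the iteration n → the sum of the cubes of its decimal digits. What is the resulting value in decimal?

1080

9252 → 9³ + 2³ + 5³ + 2³ = 729 + 8 + 125 + 8 = 870
870 → 8³ + 7³ + 0³ = 512 + 343 + 0 = 855
855 → 8³ + 5³ + 5³ = 512 + 125 + 125 = 762
762 → 7³ + 6³ + 2³ = 343 + 216 + 8 = 567
567 → 5³ + 6³ + 7³ = 125 + 216 + 343 = 684
684 → 6³ + 8³ + 4³ = 216 + 512 + 64 = 792
792 → 7³ + 9³ + 2³ = 343 + 729 + 8 = 1080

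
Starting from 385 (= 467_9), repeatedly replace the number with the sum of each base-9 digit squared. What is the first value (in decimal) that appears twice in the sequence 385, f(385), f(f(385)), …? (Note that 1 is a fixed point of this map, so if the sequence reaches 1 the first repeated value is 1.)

385 = (4,6,7)_9 → 4² + 6² + 7² = 16 + 36 + 49 = 101
101 = (1,2,2)_9 → 1² + 2² + 2² = 1 + 4 + 4 = 9
9 = (1,0)_9 → 1² + 0² = 1 + 0 = 1  — reached the fixed point 1.
1 → 1, so 1 is the first repeated value.

1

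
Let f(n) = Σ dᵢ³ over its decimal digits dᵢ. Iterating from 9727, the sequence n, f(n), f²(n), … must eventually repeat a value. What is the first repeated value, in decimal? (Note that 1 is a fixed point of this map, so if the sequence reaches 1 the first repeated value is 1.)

9727 → 1423
1423 → 100
100 → 1  — reached the fixed point 1.
1 → 1, so 1 is the first repeated value.

1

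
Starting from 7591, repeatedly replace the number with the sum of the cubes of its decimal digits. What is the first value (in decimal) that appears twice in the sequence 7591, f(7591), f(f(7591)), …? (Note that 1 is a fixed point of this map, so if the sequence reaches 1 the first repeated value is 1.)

1

7591 → 1198
1198 → 1243
1243 → 100
100 → 1  — reached the fixed point 1.
1 → 1, so 1 is the first repeated value.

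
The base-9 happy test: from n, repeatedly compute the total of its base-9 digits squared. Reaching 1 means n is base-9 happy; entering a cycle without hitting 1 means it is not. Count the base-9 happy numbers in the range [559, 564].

559: 559 → 101 → 9 → 1  (reaches 1)
560: 560 → 104 → 30 → 18 → 4 → 16 → 50 → 50  (repeats 50)
561: 561 → 109 → 11 → 5 → 25 → 53 → 89 → 65 → 53  (repeats 53)
562: 562 → 116 → 74 → 68 → 74  (repeats 74)
563: 563 → 125 → 81 → 1  (reaches 1)
564: 564 → 136 → 38 → 20 → 8 → 64 → 50 → 50  (repeats 50)
base-9 happy: 559, 563

2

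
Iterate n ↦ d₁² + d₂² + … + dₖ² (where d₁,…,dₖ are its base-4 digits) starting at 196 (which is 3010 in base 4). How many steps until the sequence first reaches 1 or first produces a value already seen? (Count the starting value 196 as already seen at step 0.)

196 = (3,0,1,0)_4 → 10
10 = (2,2)_4 → 8
8 = (2,0)_4 → 4
4 = (1,0)_4 → 1  — reached 1.
That took 4 steps.

4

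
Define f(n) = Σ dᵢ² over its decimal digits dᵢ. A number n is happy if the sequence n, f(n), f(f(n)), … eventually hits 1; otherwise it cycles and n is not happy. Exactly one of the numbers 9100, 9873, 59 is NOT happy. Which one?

9100: 9100 → 82 → 68 → 100 → 1  — reaches 1 (happy)
9873: 9873 → 203 → 13 → 10 → 1  — reaches 1 (happy)
59: 59 → 106 → 37 → 58 → 89 → 145 → 42 → 20 → 4 → 16 → 37  — repeats 37 (not happy)

59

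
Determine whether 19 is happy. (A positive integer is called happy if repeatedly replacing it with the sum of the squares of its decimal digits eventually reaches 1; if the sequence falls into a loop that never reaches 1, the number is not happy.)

happy

19 → 1² + 9² = 82
82 → 8² + 2² = 68
68 → 6² + 8² = 100
100 → 1² + 0² + 0² = 1  — reached 1.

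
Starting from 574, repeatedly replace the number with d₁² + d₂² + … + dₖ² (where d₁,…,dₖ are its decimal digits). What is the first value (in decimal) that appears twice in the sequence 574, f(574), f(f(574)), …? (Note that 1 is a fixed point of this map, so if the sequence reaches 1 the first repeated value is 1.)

574 → 5² + 7² + 4² = 25 + 49 + 16 = 90
90 → 9² + 0² = 81 + 0 = 81
81 → 8² + 1² = 64 + 1 = 65
65 → 6² + 5² = 36 + 25 = 61
61 → 6² + 1² = 36 + 1 = 37
37 → 3² + 7² = 9 + 49 = 58
58 → 5² + 8² = 25 + 64 = 89
89 → 8² + 9² = 64 + 81 = 145
145 → 1² + 4² + 5² = 1 + 16 + 25 = 42
42 → 4² + 2² = 16 + 4 = 20
20 → 2² + 0² = 4 + 0 = 4
4 → 4² = 16
16 → 1² + 6² = 1 + 36 = 37  — 37 already appeared earlier.

37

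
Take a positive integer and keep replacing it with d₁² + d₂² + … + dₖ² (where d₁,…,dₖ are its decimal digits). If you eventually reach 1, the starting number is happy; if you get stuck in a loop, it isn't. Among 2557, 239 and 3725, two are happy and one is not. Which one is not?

3725

2557: 2557 → 103 → 10 → 1  — reaches 1 (happy)
239: 239 → 94 → 97 → 130 → 10 → 1  — reaches 1 (happy)
3725: 3725 → 87 → 113 → 11 → 2 → 4 → 16 → 37 → 58 → 89 → 145 → 42 → 20 → 4  — repeats 4 (not happy)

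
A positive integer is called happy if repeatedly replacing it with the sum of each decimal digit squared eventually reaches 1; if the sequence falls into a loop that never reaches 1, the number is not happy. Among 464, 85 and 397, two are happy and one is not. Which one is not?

85

464: 464 → 68 → 100 → 1  — reaches 1 (happy)
85: 85 → 89 → 145 → 42 → 20 → 4 → 16 → 37 → 58 → 89  — repeats 89 (not happy)
397: 397 → 139 → 91 → 82 → 68 → 100 → 1  — reaches 1 (happy)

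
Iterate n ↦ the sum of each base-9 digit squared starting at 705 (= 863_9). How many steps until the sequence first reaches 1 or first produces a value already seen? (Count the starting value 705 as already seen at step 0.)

705 = (8,6,3)_9 → 109
109 = (1,3,1)_9 → 11
11 = (1,2)_9 → 5
5 = (5)_9 → 25
25 = (2,7)_9 → 53
53 = (5,8)_9 → 89
89 = (1,0,8)_9 → 65
65 = (7,2)_9 → 53  — 53 repeats.
That took 8 steps.

8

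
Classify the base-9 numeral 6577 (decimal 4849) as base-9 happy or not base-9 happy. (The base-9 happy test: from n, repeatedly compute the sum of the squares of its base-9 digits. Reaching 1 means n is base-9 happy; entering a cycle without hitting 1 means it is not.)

4849 = (6,5,7,7)_9 → 159
159 = (1,8,6)_9 → 101
101 = (1,2,2)_9 → 9
9 = (1,0)_9 → 1  — reached 1.

base-9 happy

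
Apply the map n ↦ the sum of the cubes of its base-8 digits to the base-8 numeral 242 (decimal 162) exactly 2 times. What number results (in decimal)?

9

162 = (2,4,2)_8 → 80
80 = (1,2,0)_8 → 9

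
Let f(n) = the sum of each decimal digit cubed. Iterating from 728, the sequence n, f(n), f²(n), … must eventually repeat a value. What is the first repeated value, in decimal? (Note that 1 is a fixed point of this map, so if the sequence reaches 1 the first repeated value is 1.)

371

728 → 7³ + 2³ + 8³ = 863
863 → 8³ + 6³ + 3³ = 755
755 → 7³ + 5³ + 5³ = 593
593 → 5³ + 9³ + 3³ = 881
881 → 8³ + 8³ + 1³ = 1025
1025 → 1³ + 0³ + 2³ + 5³ = 134
134 → 1³ + 3³ + 4³ = 92
92 → 9³ + 2³ = 737
737 → 7³ + 3³ + 7³ = 713
713 → 7³ + 1³ + 3³ = 371
371 → 3³ + 7³ + 1³ = 371  — 371 already appeared earlier.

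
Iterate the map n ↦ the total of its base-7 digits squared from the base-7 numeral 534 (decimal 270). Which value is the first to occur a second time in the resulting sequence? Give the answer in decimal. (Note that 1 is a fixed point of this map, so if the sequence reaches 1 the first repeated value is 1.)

270 = (5,3,4)_7 → 50
50 = (1,0,1)_7 → 2
2 = (2)_7 → 4
4 = (4)_7 → 16
16 = (2,2)_7 → 8
8 = (1,1)_7 → 2  — 2 already appeared earlier.

2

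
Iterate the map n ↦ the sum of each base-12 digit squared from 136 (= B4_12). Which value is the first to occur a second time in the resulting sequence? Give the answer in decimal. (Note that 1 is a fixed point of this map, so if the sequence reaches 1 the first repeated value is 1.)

5

136 = (11,4)_12 → 11² + 4² = 137
137 = (11,5)_12 → 11² + 5² = 146
146 = (1,0,2)_12 → 1² + 0² + 2² = 5
5 = (5)_12 → 5² = 25
25 = (2,1)_12 → 2² + 1² = 5  — 5 already appeared earlier.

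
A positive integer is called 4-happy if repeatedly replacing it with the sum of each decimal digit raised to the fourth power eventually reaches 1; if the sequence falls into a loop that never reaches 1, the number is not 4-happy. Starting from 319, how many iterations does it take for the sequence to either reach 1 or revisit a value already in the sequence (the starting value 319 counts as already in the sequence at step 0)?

13

319 → 6643
6643 → 2929
2929 → 13154
13154 → 964
964 → 8113
8113 → 4179
4179 → 9219
9219 → 13139
13139 → 6725
6725 → 4338
4338 → 4514
4514 → 1138
1138 → 4179  — 4179 repeats.
That took 13 steps.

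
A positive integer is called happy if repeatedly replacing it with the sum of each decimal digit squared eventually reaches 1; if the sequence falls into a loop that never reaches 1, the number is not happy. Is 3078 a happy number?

3078 → 3² + 0² + 7² + 8² = 9 + 0 + 49 + 64 = 122
122 → 1² + 2² + 2² = 1 + 4 + 4 = 9
9 → 9² = 81
81 → 8² + 1² = 64 + 1 = 65
65 → 6² + 5² = 36 + 25 = 61
61 → 6² + 1² = 36 + 1 = 37
37 → 3² + 7² = 9 + 49 = 58
58 → 5² + 8² = 25 + 64 = 89
89 → 8² + 9² = 64 + 81 = 145
145 → 1² + 4² + 5² = 1 + 16 + 25 = 42
42 → 4² + 2² = 16 + 4 = 20
20 → 2² + 0² = 4 + 0 = 4
4 → 4² = 16
16 → 1² + 6² = 1 + 36 = 37  — 37 already seen; the sequence cycles without reaching 1.

not happy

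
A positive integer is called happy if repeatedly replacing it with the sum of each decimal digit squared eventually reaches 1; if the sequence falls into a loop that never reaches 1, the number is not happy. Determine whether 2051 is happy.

not happy

2051 → 30
30 → 9
9 → 81
81 → 65
65 → 61
61 → 37
37 → 58
58 → 89
89 → 145
145 → 42
42 → 20
20 → 4
4 → 16
16 → 37  — 37 already seen; the sequence cycles without reaching 1.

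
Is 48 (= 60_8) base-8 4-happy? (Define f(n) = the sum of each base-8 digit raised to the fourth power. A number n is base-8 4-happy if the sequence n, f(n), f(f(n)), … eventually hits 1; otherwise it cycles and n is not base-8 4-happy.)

base-8 4-happy

48 = (6,0)_8 → 1296
1296 = (2,4,2,0)_8 → 288
288 = (4,4,0)_8 → 512
512 = (1,0,0,0)_8 → 1  — reached 1.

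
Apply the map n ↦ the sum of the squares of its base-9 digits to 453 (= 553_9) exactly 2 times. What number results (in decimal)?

61

453 = (5,5,3)_9 → 59
59 = (6,5)_9 → 61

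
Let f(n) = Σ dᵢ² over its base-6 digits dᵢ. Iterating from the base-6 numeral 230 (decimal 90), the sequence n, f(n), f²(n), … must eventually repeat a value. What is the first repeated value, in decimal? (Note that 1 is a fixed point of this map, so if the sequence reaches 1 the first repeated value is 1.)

90 = (2,3,0)_6 → 2² + 3² + 0² = 13
13 = (2,1)_6 → 2² + 1² = 5
5 = (5)_6 → 5² = 25
25 = (4,1)_6 → 4² + 1² = 17
17 = (2,5)_6 → 2² + 5² = 29
29 = (4,5)_6 → 4² + 5² = 41
41 = (1,0,5)_6 → 1² + 0² + 5² = 26
26 = (4,2)_6 → 4² + 2² = 20
20 = (3,2)_6 → 3² + 2² = 13  — 13 already appeared earlier.

13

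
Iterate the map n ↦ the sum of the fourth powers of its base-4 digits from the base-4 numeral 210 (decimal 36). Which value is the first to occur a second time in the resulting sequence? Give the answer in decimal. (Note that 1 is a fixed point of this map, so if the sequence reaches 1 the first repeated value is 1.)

1

36 = (2,1,0)_4 → 2⁴ + 1⁴ + 0⁴ = 16 + 1 + 0 = 17
17 = (1,0,1)_4 → 1⁴ + 0⁴ + 1⁴ = 1 + 0 + 1 = 2
2 = (2)_4 → 2⁴ = 16
16 = (1,0,0)_4 → 1⁴ + 0⁴ + 0⁴ = 1 + 0 + 0 = 1  — reached the fixed point 1.
1 → 1, so 1 is the first repeated value.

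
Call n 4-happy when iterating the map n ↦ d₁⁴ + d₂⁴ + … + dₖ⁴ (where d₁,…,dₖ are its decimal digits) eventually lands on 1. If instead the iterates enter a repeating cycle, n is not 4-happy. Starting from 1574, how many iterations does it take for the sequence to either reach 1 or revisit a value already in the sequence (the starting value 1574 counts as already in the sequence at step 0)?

14

1574 → 1⁴ + 5⁴ + 7⁴ + 4⁴ = 1 + 625 + 2401 + 256 = 3283
3283 → 3⁴ + 2⁴ + 8⁴ + 3⁴ = 81 + 16 + 4096 + 81 = 4274
4274 → 4⁴ + 2⁴ + 7⁴ + 4⁴ = 256 + 16 + 2401 + 256 = 2929
2929 → 2⁴ + 9⁴ + 2⁴ + 9⁴ = 16 + 6561 + 16 + 6561 = 13154
13154 → 1⁴ + 3⁴ + 1⁴ + 5⁴ + 4⁴ = 1 + 81 + 1 + 625 + 256 = 964
964 → 9⁴ + 6⁴ + 4⁴ = 6561 + 1296 + 256 = 8113
8113 → 8⁴ + 1⁴ + 1⁴ + 3⁴ = 4096 + 1 + 1 + 81 = 4179
4179 → 4⁴ + 1⁴ + 7⁴ + 9⁴ = 256 + 1 + 2401 + 6561 = 9219
9219 → 9⁴ + 2⁴ + 1⁴ + 9⁴ = 6561 + 16 + 1 + 6561 = 13139
13139 → 1⁴ + 3⁴ + 1⁴ + 3⁴ + 9⁴ = 1 + 81 + 1 + 81 + 6561 = 6725
6725 → 6⁴ + 7⁴ + 2⁴ + 5⁴ = 1296 + 2401 + 16 + 625 = 4338
4338 → 4⁴ + 3⁴ + 3⁴ + 8⁴ = 256 + 81 + 81 + 4096 = 4514
4514 → 4⁴ + 5⁴ + 1⁴ + 4⁴ = 256 + 625 + 1 + 256 = 1138
1138 → 1⁴ + 1⁴ + 3⁴ + 8⁴ = 1 + 1 + 81 + 4096 = 4179  — 4179 repeats.
That took 14 steps.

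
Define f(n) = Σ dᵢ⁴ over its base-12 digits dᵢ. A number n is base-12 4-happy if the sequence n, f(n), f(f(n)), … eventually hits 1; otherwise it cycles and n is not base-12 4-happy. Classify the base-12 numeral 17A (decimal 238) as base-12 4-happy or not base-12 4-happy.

not base-12 4-happy

238 = (1,7,10)_12 → 1⁴ + 7⁴ + 10⁴ = 12402
12402 = (7,2,1,6)_12 → 7⁴ + 2⁴ + 1⁴ + 6⁴ = 3714
3714 = (2,1,9,6)_12 → 2⁴ + 1⁴ + 9⁴ + 6⁴ = 7874
7874 = (4,6,8,2)_12 → 4⁴ + 6⁴ + 8⁴ + 2⁴ = 5664
5664 = (3,3,4,0)_12 → 3⁴ + 3⁴ + 4⁴ + 0⁴ = 418
418 = (2,10,10)_12 → 2⁴ + 10⁴ + 10⁴ = 20016
20016 = (11,7,0,0)_12 → 11⁴ + 7⁴ + 0⁴ + 0⁴ = 17042
17042 = (9,10,4,2)_12 → 9⁴ + 10⁴ + 4⁴ + 2⁴ = 16833
16833 = (9,8,10,9)_12 → 9⁴ + 8⁴ + 10⁴ + 9⁴ = 27218
27218 = (1,3,9,0,2)_12 → 1⁴ + 3⁴ + 9⁴ + 0⁴ + 2⁴ = 6659
6659 = (3,10,2,11)_12 → 3⁴ + 10⁴ + 2⁴ + 11⁴ = 24738
24738 = (1,2,3,9,6)_12 → 1⁴ + 2⁴ + 3⁴ + 9⁴ + 6⁴ = 7955
7955 = (4,7,2,11)_12 → 4⁴ + 7⁴ + 2⁴ + 11⁴ = 17314
17314 = (10,0,2,10)_12 → 10⁴ + 0⁴ + 2⁴ + 10⁴ = 20016  — 20016 already seen; the sequence cycles without reaching 1.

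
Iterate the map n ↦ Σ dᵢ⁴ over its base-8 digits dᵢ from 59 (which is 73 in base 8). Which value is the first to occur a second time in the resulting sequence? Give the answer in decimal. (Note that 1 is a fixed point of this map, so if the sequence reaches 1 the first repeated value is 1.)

273

59 = (7,3)_8 → 7⁴ + 3⁴ = 2401 + 81 = 2482
2482 = (4,6,6,2)_8 → 4⁴ + 6⁴ + 6⁴ + 2⁴ = 256 + 1296 + 1296 + 16 = 2864
2864 = (5,4,6,0)_8 → 5⁴ + 4⁴ + 6⁴ + 0⁴ = 625 + 256 + 1296 + 0 = 2177
2177 = (4,2,0,1)_8 → 4⁴ + 2⁴ + 0⁴ + 1⁴ = 256 + 16 + 0 + 1 = 273
273 = (4,2,1)_8 → 4⁴ + 2⁴ + 1⁴ = 256 + 16 + 1 = 273  — 273 already appeared earlier.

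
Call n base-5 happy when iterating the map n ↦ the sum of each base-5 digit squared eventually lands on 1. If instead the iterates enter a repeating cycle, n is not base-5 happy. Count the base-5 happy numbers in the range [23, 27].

3

23: 23 → 25 → 1  — base-5 happy
24: 24 → 32 → 6 → 2 → 4 → 16 → 10 → 4  — not base-5 happy
25: 25 → 1  — base-5 happy
26: 26 → 2 → 4 → 16 → 10 → 4  — not base-5 happy
27: 27 → 5 → 1  — base-5 happy
base-5 happy: 23, 25, 27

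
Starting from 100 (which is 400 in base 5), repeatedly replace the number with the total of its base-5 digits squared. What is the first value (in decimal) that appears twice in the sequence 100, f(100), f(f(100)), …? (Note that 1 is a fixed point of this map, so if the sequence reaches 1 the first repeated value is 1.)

16

100 = (4,0,0)_5 → 4² + 0² + 0² = 16
16 = (3,1)_5 → 3² + 1² = 10
10 = (2,0)_5 → 2² + 0² = 4
4 = (4)_5 → 4² = 16  — 16 already appeared earlier.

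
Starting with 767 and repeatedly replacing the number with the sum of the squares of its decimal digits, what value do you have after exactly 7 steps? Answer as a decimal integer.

89

767 → 7² + 6² + 7² = 49 + 36 + 49 = 134
134 → 1² + 3² + 4² = 1 + 9 + 16 = 26
26 → 2² + 6² = 4 + 36 = 40
40 → 4² + 0² = 16 + 0 = 16
16 → 1² + 6² = 1 + 36 = 37
37 → 3² + 7² = 9 + 49 = 58
58 → 5² + 8² = 25 + 64 = 89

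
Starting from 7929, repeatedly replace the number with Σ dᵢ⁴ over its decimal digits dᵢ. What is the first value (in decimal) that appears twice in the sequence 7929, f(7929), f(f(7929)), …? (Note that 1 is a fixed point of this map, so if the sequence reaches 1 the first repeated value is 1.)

13139

7929 → 7⁴ + 9⁴ + 2⁴ + 9⁴ = 15539
15539 → 1⁴ + 5⁴ + 5⁴ + 3⁴ + 9⁴ = 7893
7893 → 7⁴ + 8⁴ + 9⁴ + 3⁴ = 13139
13139 → 1⁴ + 3⁴ + 1⁴ + 3⁴ + 9⁴ = 6725
6725 → 6⁴ + 7⁴ + 2⁴ + 5⁴ = 4338
4338 → 4⁴ + 3⁴ + 3⁴ + 8⁴ = 4514
4514 → 4⁴ + 5⁴ + 1⁴ + 4⁴ = 1138
1138 → 1⁴ + 1⁴ + 3⁴ + 8⁴ = 4179
4179 → 4⁴ + 1⁴ + 7⁴ + 9⁴ = 9219
9219 → 9⁴ + 2⁴ + 1⁴ + 9⁴ = 13139  — 13139 already appeared earlier.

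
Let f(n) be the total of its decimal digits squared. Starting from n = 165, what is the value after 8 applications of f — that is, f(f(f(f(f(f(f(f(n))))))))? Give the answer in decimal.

165 → 1² + 6² + 5² = 1 + 36 + 25 = 62
62 → 6² + 2² = 36 + 4 = 40
40 → 4² + 0² = 16 + 0 = 16
16 → 1² + 6² = 1 + 36 = 37
37 → 3² + 7² = 9 + 49 = 58
58 → 5² + 8² = 25 + 64 = 89
89 → 8² + 9² = 64 + 81 = 145
145 → 1² + 4² + 5² = 1 + 16 + 25 = 42

42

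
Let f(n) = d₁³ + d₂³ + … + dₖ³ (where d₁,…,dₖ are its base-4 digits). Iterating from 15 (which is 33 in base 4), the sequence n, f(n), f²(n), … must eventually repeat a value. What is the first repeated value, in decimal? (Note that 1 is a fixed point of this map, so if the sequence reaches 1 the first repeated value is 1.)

9

15 = (3,3)_4 → 3³ + 3³ = 54
54 = (3,1,2)_4 → 3³ + 1³ + 2³ = 36
36 = (2,1,0)_4 → 2³ + 1³ + 0³ = 9
9 = (2,1)_4 → 2³ + 1³ = 9  — 9 already appeared earlier.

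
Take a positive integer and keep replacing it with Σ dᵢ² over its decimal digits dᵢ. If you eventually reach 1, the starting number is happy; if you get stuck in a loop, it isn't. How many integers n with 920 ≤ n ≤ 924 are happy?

920: 920 → 85 → 89 → 145 → 42 → 20 → 4 → 16 → 37 → 58 → 89  — not happy
921: 921 → 86 → 100 → 1  — happy
922: 922 → 89 → 145 → 42 → 20 → 4 → 16 → 37 → 58 → 89  — not happy
923: 923 → 94 → 97 → 130 → 10 → 1  — happy
924: 924 → 101 → 2 → 4 → 16 → 37 → 58 → 89 → 145 → 42 → 20 → 4  — not happy
happy: 921, 923

2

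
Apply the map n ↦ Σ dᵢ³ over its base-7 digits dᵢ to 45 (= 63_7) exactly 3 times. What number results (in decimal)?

45 = (6,3)_7 → 6³ + 3³ = 216 + 27 = 243
243 = (4,6,5)_7 → 4³ + 6³ + 5³ = 64 + 216 + 125 = 405
405 = (1,1,1,6)_7 → 1³ + 1³ + 1³ + 6³ = 1 + 1 + 1 + 216 = 219

219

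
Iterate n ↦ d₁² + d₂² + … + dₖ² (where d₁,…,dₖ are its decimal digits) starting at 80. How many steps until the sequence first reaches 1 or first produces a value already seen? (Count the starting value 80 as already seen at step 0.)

80 → 8² + 0² = 64 + 0 = 64
64 → 6² + 4² = 36 + 16 = 52
52 → 5² + 2² = 25 + 4 = 29
29 → 2² + 9² = 4 + 81 = 85
85 → 8² + 5² = 64 + 25 = 89
89 → 8² + 9² = 64 + 81 = 145
145 → 1² + 4² + 5² = 1 + 16 + 25 = 42
42 → 4² + 2² = 16 + 4 = 20
20 → 2² + 0² = 4 + 0 = 4
4 → 4² = 16
16 → 1² + 6² = 1 + 36 = 37
37 → 3² + 7² = 9 + 49 = 58
58 → 5² + 8² = 25 + 64 = 89  — 89 repeats.
That took 13 steps.

13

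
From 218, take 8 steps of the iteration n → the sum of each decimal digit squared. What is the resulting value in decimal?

218 → 2² + 1² + 8² = 69
69 → 6² + 9² = 117
117 → 1² + 1² + 7² = 51
51 → 5² + 1² = 26
26 → 2² + 6² = 40
40 → 4² + 0² = 16
16 → 1² + 6² = 37
37 → 3² + 7² = 58

58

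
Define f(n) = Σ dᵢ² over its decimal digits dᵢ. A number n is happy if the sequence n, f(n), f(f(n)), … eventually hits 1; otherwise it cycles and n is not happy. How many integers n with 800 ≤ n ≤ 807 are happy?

2

800: 800 → 64 → 52 → 29 → 85 → 89 → 145 → 42 → 20 → 4 → 16 → 37 → 58 → 89  — not happy
801: 801 → 65 → 61 → 37 → 58 → 89 → 145 → 42 → 20 → 4 → 16 → 37  — not happy
802: 802 → 68 → 100 → 1  — happy
803: 803 → 73 → 58 → 89 → 145 → 42 → 20 → 4 → 16 → 37 → 58  — not happy
804: 804 → 80 → 64 → 52 → 29 → 85 → 89 → 145 → 42 → 20 → 4 → 16 → 37 → 58 → 89  — not happy
805: 805 → 89 → 145 → 42 → 20 → 4 → 16 → 37 → 58 → 89  — not happy
806: 806 → 100 → 1  — happy
807: 807 → 113 → 11 → 2 → 4 → 16 → 37 → 58 → 89 → 145 → 42 → 20 → 4  — not happy
happy: 802, 806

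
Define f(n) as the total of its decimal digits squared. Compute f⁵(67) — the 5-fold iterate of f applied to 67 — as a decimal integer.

67 → 6² + 7² = 36 + 49 = 85
85 → 8² + 5² = 64 + 25 = 89
89 → 8² + 9² = 64 + 81 = 145
145 → 1² + 4² + 5² = 1 + 16 + 25 = 42
42 → 4² + 2² = 16 + 4 = 20

20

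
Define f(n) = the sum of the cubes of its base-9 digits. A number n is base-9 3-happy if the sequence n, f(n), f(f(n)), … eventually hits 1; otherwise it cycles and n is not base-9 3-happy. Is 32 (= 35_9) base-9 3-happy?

32 = (3,5)_9 → 3³ + 5³ = 152
152 = (1,7,8)_9 → 1³ + 7³ + 8³ = 856
856 = (1,1,5,1)_9 → 1³ + 1³ + 5³ + 1³ = 128
128 = (1,5,2)_9 → 1³ + 5³ + 2³ = 134
134 = (1,5,8)_9 → 1³ + 5³ + 8³ = 638
638 = (7,7,8)_9 → 7³ + 7³ + 8³ = 1198
1198 = (1,5,7,1)_9 → 1³ + 5³ + 7³ + 1³ = 470
470 = (5,7,2)_9 → 5³ + 7³ + 2³ = 476
476 = (5,7,8)_9 → 5³ + 7³ + 8³ = 980
980 = (1,3,0,8)_9 → 1³ + 3³ + 0³ + 8³ = 540
540 = (6,6,0)_9 → 6³ + 6³ + 0³ = 432
432 = (5,3,0)_9 → 5³ + 3³ + 0³ = 152  — 152 already seen; the sequence cycles without reaching 1.

not base-9 3-happy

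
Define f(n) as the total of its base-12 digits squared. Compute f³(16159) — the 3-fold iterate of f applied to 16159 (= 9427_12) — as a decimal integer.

16159 = (9,4,2,7)_12 → 9² + 4² + 2² + 7² = 150
150 = (1,0,6)_12 → 1² + 0² + 6² = 37
37 = (3,1)_12 → 3² + 1² = 10

10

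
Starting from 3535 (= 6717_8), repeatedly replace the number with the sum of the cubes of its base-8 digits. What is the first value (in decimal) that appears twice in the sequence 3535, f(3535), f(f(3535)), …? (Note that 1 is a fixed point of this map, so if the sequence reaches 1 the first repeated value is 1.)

559

3535 = (6,7,1,7)_8 → 6³ + 7³ + 1³ + 7³ = 216 + 343 + 1 + 343 = 903
903 = (1,6,0,7)_8 → 1³ + 6³ + 0³ + 7³ = 1 + 216 + 0 + 343 = 560
560 = (1,0,6,0)_8 → 1³ + 0³ + 6³ + 0³ = 1 + 0 + 216 + 0 = 217
217 = (3,3,1)_8 → 3³ + 3³ + 1³ = 27 + 27 + 1 = 55
55 = (6,7)_8 → 6³ + 7³ = 216 + 343 = 559
559 = (1,0,5,7)_8 → 1³ + 0³ + 5³ + 7³ = 1 + 0 + 125 + 343 = 469
469 = (7,2,5)_8 → 7³ + 2³ + 5³ = 343 + 8 + 125 = 476
476 = (7,3,4)_8 → 7³ + 3³ + 4³ = 343 + 27 + 64 = 434
434 = (6,6,2)_8 → 6³ + 6³ + 2³ = 216 + 216 + 8 = 440
440 = (6,7,0)_8 → 6³ + 7³ + 0³ = 216 + 343 + 0 = 559  — 559 already appeared earlier.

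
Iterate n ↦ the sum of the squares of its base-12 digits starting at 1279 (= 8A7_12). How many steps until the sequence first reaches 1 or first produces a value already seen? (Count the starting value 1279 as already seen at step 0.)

1279 = (8,10,7)_12 → 8² + 10² + 7² = 213
213 = (1,5,9)_12 → 1² + 5² + 9² = 107
107 = (8,11)_12 → 8² + 11² = 185
185 = (1,3,5)_12 → 1² + 3² + 5² = 35
35 = (2,11)_12 → 2² + 11² = 125
125 = (10,5)_12 → 10² + 5² = 125  — 125 repeats.
That took 6 steps.

6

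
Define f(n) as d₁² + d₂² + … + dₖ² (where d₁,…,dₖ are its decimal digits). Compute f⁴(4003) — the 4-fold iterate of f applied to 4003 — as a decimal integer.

89

4003 → 4² + 0² + 0² + 3² = 25
25 → 2² + 5² = 29
29 → 2² + 9² = 85
85 → 8² + 5² = 89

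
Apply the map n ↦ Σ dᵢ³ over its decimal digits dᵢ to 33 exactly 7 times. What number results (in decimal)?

33 → 3³ + 3³ = 27 + 27 = 54
54 → 5³ + 4³ = 125 + 64 = 189
189 → 1³ + 8³ + 9³ = 1 + 512 + 729 = 1242
1242 → 1³ + 2³ + 4³ + 2³ = 1 + 8 + 64 + 8 = 81
81 → 8³ + 1³ = 512 + 1 = 513
513 → 5³ + 1³ + 3³ = 125 + 1 + 27 = 153
153 → 1³ + 5³ + 3³ = 1 + 125 + 27 = 153

153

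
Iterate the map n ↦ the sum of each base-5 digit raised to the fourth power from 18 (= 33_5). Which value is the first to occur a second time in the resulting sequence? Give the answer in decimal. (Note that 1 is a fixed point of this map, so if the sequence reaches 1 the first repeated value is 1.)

18 = (3,3)_5 → 3⁴ + 3⁴ = 162
162 = (1,1,2,2)_5 → 1⁴ + 1⁴ + 2⁴ + 2⁴ = 34
34 = (1,1,4)_5 → 1⁴ + 1⁴ + 4⁴ = 258
258 = (2,0,1,3)_5 → 2⁴ + 0⁴ + 1⁴ + 3⁴ = 98
98 = (3,4,3)_5 → 3⁴ + 4⁴ + 3⁴ = 418
418 = (3,1,3,3)_5 → 3⁴ + 1⁴ + 3⁴ + 3⁴ = 244
244 = (1,4,3,4)_5 → 1⁴ + 4⁴ + 3⁴ + 4⁴ = 594
594 = (4,3,3,4)_5 → 4⁴ + 3⁴ + 3⁴ + 4⁴ = 674
674 = (1,0,1,4,4)_5 → 1⁴ + 0⁴ + 1⁴ + 4⁴ + 4⁴ = 514
514 = (4,0,2,4)_5 → 4⁴ + 0⁴ + 2⁴ + 4⁴ = 528
528 = (4,1,0,3)_5 → 4⁴ + 1⁴ + 0⁴ + 3⁴ = 338
338 = (2,3,2,3)_5 → 2⁴ + 3⁴ + 2⁴ + 3⁴ = 194
194 = (1,2,3,4)_5 → 1⁴ + 2⁴ + 3⁴ + 4⁴ = 354
354 = (2,4,0,4)_5 → 2⁴ + 4⁴ + 0⁴ + 4⁴ = 528  — 528 already appeared earlier.

528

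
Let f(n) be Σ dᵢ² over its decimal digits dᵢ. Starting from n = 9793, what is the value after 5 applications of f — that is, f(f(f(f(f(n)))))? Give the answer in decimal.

29

9793 → 9² + 7² + 9² + 3² = 81 + 49 + 81 + 9 = 220
220 → 2² + 2² + 0² = 4 + 4 + 0 = 8
8 → 8² = 64
64 → 6² + 4² = 36 + 16 = 52
52 → 5² + 2² = 25 + 4 = 29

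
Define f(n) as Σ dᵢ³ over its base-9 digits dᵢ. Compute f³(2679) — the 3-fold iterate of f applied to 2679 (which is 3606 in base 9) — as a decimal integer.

2679 = (3,6,0,6)_9 → 3³ + 6³ + 0³ + 6³ = 27 + 216 + 0 + 216 = 459
459 = (5,6,0)_9 → 5³ + 6³ + 0³ = 125 + 216 + 0 = 341
341 = (4,1,8)_9 → 4³ + 1³ + 8³ = 64 + 1 + 512 = 577

577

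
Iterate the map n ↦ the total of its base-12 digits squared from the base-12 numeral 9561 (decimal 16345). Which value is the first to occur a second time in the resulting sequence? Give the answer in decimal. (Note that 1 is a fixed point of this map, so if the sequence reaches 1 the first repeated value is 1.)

164

16345 = (9,5,6,1)_12 → 9² + 5² + 6² + 1² = 143
143 = (11,11)_12 → 11² + 11² = 242
242 = (1,8,2)_12 → 1² + 8² + 2² = 69
69 = (5,9)_12 → 5² + 9² = 106
106 = (8,10)_12 → 8² + 10² = 164
164 = (1,1,8)_12 → 1² + 1² + 8² = 66
66 = (5,6)_12 → 5² + 6² = 61
61 = (5,1)_12 → 5² + 1² = 26
26 = (2,2)_12 → 2² + 2² = 8
8 = (8)_12 → 8² = 64
64 = (5,4)_12 → 5² + 4² = 41
41 = (3,5)_12 → 3² + 5² = 34
34 = (2,10)_12 → 2² + 10² = 104
104 = (8,8)_12 → 8² + 8² = 128
128 = (10,8)_12 → 10² + 8² = 164  — 164 already appeared earlier.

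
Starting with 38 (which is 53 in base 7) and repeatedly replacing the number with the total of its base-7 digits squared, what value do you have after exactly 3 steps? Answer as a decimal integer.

10

38 = (5,3)_7 → 34
34 = (4,6)_7 → 52
52 = (1,0,3)_7 → 10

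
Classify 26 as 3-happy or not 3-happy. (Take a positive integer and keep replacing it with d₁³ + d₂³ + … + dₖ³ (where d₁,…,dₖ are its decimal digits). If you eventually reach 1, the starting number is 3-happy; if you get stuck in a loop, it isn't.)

not 3-happy

26 → 224
224 → 80
80 → 512
512 → 134
134 → 92
92 → 737
737 → 713
713 → 371
371 → 371  — 371 already seen; the sequence cycles without reaching 1.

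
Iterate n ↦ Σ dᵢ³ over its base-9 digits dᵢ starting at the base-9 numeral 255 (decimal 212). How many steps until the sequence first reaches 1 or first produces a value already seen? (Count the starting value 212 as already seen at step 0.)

212 = (2,5,5)_9 → 2³ + 5³ + 5³ = 258
258 = (3,1,6)_9 → 3³ + 1³ + 6³ = 244
244 = (3,0,1)_9 → 3³ + 0³ + 1³ = 28
28 = (3,1)_9 → 3³ + 1³ = 28  — 28 repeats.
That took 4 steps.

4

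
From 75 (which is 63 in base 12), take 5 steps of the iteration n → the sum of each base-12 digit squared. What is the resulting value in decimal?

75 = (6,3)_12 → 6² + 3² = 36 + 9 = 45
45 = (3,9)_12 → 3² + 9² = 9 + 81 = 90
90 = (7,6)_12 → 7² + 6² = 49 + 36 = 85
85 = (7,1)_12 → 7² + 1² = 49 + 1 = 50
50 = (4,2)_12 → 4² + 2² = 16 + 4 = 20

20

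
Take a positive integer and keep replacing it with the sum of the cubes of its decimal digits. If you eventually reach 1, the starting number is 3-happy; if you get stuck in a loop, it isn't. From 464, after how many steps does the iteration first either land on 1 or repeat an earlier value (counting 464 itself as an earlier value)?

9

464 → 4³ + 6³ + 4³ = 64 + 216 + 64 = 344
344 → 3³ + 4³ + 4³ = 27 + 64 + 64 = 155
155 → 1³ + 5³ + 5³ = 1 + 125 + 125 = 251
251 → 2³ + 5³ + 1³ = 8 + 125 + 1 = 134
134 → 1³ + 3³ + 4³ = 1 + 27 + 64 = 92
92 → 9³ + 2³ = 729 + 8 = 737
737 → 7³ + 3³ + 7³ = 343 + 27 + 343 = 713
713 → 7³ + 1³ + 3³ = 343 + 1 + 27 = 371
371 → 3³ + 7³ + 1³ = 27 + 343 + 1 = 371  — 371 repeats.
That took 9 steps.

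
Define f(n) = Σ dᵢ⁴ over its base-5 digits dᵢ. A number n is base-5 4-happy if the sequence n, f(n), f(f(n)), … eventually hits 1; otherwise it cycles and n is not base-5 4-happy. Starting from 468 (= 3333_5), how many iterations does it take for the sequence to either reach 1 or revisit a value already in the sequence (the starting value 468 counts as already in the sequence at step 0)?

10

468 = (3,3,3,3)_5 → 324
324 = (2,2,4,4)_5 → 544
544 = (4,1,3,4)_5 → 594
594 = (4,3,3,4)_5 → 674
674 = (1,0,1,4,4)_5 → 514
514 = (4,0,2,4)_5 → 528
528 = (4,1,0,3)_5 → 338
338 = (2,3,2,3)_5 → 194
194 = (1,2,3,4)_5 → 354
354 = (2,4,0,4)_5 → 528  — 528 repeats.
That took 10 steps.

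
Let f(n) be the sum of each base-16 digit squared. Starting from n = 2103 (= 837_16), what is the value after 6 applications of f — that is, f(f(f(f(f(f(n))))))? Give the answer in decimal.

2103 = (8,3,7)_16 → 8² + 3² + 7² = 64 + 9 + 49 = 122
122 = (7,10)_16 → 7² + 10² = 49 + 100 = 149
149 = (9,5)_16 → 9² + 5² = 81 + 25 = 106
106 = (6,10)_16 → 6² + 10² = 36 + 100 = 136
136 = (8,8)_16 → 8² + 8² = 64 + 64 = 128
128 = (8,0)_16 → 8² + 0² = 64 + 0 = 64

64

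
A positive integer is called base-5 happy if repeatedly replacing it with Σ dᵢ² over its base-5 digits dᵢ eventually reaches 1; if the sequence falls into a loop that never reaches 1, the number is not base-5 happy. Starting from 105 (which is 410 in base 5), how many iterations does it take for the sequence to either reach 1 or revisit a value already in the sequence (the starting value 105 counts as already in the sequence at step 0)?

105 = (4,1,0)_5 → 4² + 1² + 0² = 16 + 1 + 0 = 17
17 = (3,2)_5 → 3² + 2² = 9 + 4 = 13
13 = (2,3)_5 → 2² + 3² = 4 + 9 = 13  — 13 repeats.
That took 3 steps.

3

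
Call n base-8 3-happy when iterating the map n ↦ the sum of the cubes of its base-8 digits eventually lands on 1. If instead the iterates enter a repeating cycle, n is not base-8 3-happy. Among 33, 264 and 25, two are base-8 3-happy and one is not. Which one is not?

33: 33 → 65 → 2 → 8 → 1  — reaches 1 (base-8 3-happy)
264: 264 → 65 → 2 → 8 → 1  — reaches 1 (base-8 3-happy)
25: 25 → 28 → 91 → 55 → 559 → 469 → 476 → 434 → 440 → 559  — repeats 559 (not base-8 3-happy)

25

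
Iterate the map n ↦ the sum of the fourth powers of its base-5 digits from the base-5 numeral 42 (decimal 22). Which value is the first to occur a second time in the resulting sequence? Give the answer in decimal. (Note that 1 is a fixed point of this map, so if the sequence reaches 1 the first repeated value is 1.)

528

22 = (4,2)_5 → 4⁴ + 2⁴ = 256 + 16 = 272
272 = (2,0,4,2)_5 → 2⁴ + 0⁴ + 4⁴ + 2⁴ = 16 + 0 + 256 + 16 = 288
288 = (2,1,2,3)_5 → 2⁴ + 1⁴ + 2⁴ + 3⁴ = 16 + 1 + 16 + 81 = 114
114 = (4,2,4)_5 → 4⁴ + 2⁴ + 4⁴ = 256 + 16 + 256 = 528
528 = (4,1,0,3)_5 → 4⁴ + 1⁴ + 0⁴ + 3⁴ = 256 + 1 + 0 + 81 = 338
338 = (2,3,2,3)_5 → 2⁴ + 3⁴ + 2⁴ + 3⁴ = 16 + 81 + 16 + 81 = 194
194 = (1,2,3,4)_5 → 1⁴ + 2⁴ + 3⁴ + 4⁴ = 1 + 16 + 81 + 256 = 354
354 = (2,4,0,4)_5 → 2⁴ + 4⁴ + 0⁴ + 4⁴ = 16 + 256 + 0 + 256 = 528  — 528 already appeared earlier.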